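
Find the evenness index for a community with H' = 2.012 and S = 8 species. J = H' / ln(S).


ln(8) = 2.07944
J = H' / ln(S) = 2.012 / 2.07944 = 0.967568 ≈ 0.9676

0.9676


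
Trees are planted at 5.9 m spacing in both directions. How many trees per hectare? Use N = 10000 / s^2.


N = 10000 / 5.9^2 = 10000 / 34.81 = 287.274 ≈ 287 trees/ha

287 trees/ha


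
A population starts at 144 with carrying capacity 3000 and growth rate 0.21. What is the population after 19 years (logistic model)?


(K - N0)/N0 = (3000 - 144)/144 = 2856/144 = 19.8333
r*t = 0.21 * 19 = 3.99; exp(-3.99) = 0.0184997
19.8333 * 0.0184997 = 0.366910
1 + 0.366910 = 1.36691
N = 3000 / 1.36691 = 2194.73 ≈ 2195

2195


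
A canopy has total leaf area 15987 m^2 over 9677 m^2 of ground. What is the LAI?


LAI = 15987 / 9677 = 1.6521 ≈ 1.65

1.65


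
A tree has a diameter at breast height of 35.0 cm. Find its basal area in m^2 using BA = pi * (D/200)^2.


D/200 = 35.0/200 = 0.175 m
(D/200)^2 = 0.175^2 = 0.030625
BA = 3.141593 * 0.030625 = 0.0962113 ≈ 0.0962 m^2

0.0962 m^2


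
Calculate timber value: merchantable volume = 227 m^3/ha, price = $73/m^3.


Value = 227 * 73 = $16571/ha

$16571/ha


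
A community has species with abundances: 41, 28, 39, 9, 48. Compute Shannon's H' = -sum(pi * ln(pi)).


Total N = 41 + 28 + 39 + 9 + 48 = 165
Per-species terms:
  p = 41/165 = 0.248485; ln(p) = -1.392373; p*ln(p) = 0.248485 * (-1.392373) = -0.345984
  p = 28/165 = 0.169697; ln(p) = -1.773741; p*ln(p) = 0.169697 * (-1.773741) = -0.300999
  p = 39/165 = 0.236364; ln(p) = -1.442382; p*ln(p) = 0.236364 * (-1.442382) = -0.340927
  p = 9/165 = 0.054545; ln(p) = -2.908729; p*ln(p) = 0.054545 * (-2.908729) = -0.158657
  p = 48/165 = 0.290909; ln(p) = -1.234745; p*ln(p) = 0.290909 * (-1.234745) = -0.359198
sum(p*ln(p)) = (-0.345984) + (-0.300999) + (-0.340927) + (-0.158657) + (-0.359198) = -1.505765
H' = -(-1.505765) = 1.505765 ≈ 1.5058

1.5058


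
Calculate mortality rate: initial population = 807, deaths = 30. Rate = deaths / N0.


Mortality rate = 30 / 807 = 0.037175 ≈ 0.0372

0.0372


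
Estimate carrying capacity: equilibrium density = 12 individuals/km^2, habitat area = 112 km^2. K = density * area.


K = 12 * 112 = 1344 individuals

1344 individuals


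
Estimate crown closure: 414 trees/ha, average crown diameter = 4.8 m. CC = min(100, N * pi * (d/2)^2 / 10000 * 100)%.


(d/2)^2 = (4.8/2)^2 = 2.4^2 = 5.76
Crown area = 3.141593 * 5.76 = 18.0956 m^2
N * area / 10000 * 100 = 414 * 18.0956 / 10000 * 100 = 74.9158
CC = min(100, 74.9158) = 74.9158 ≈ 74.9%

74.9%


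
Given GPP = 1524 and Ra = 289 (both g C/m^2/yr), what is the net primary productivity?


NPP = GPP - Ra = 1524 - 289 = 1235 g C/m^2/yr

1235 g C/m^2/yr


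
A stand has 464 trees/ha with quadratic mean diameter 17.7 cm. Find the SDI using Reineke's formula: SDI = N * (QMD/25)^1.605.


QMD/25 = 17.7/25 = 0.708
(0.708)^1.605 = exp(1.605 * ln(0.708)) = exp(1.605 * (-0.345311)) = exp(-0.554224) = 0.574518
SDI = 464 * 0.574518 = 266.576 ≈ 267

267


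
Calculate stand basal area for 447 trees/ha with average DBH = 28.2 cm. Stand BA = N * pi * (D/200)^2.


(D/200)^2 = (28.2/200)^2 = 0.141^2 = 0.019881
Individual BA = 3.141593 * 0.019881 = 0.0624580 m^2
Stand BA = 447 * 0.0624580 = 27.9187 ≈ 27.92 m^2/ha

27.92 m^2/ha


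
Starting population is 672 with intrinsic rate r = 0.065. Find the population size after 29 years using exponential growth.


r*t = 0.065 * 29 = 1.885
exp(1.885) = 6.58635
N = 672 * 6.58635 = 4426.03 ≈ 4426

4426


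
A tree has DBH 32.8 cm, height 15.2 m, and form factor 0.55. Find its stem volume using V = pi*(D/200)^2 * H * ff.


(D/200)^2 = (32.8/200)^2 = 0.164^2 = 0.026896
BA = 3.141593 * 0.026896 = 0.0844963 m^2
V = 0.0844963 * 15.2 * 0.55 = 0.706389 ≈ 0.706 m^3

0.706 m^3


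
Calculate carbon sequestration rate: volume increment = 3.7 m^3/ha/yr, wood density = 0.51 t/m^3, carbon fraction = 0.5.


C = 3.7 * 0.51 * 0.5 = 0.9435 ≈ 0.94 t C/ha/yr

0.94 t C/ha/yr


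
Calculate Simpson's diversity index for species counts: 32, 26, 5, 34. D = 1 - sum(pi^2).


Total N = 32 + 26 + 5 + 34 = 97
Per-species terms:
  p = 32/97 = 0.329897; p^2 = 0.329897^2 = 0.108832
  p = 26/97 = 0.268041; p^2 = 0.268041^2 = 0.071846
  p = 5/97 = 0.051546; p^2 = 0.051546^2 = 0.002657
  p = 34/97 = 0.350515; p^2 = 0.350515^2 = 0.122861
sum(p^2) = 0.108832 + 0.071846 + 0.002657 + 0.122861 = 0.306196
D = 1 - 0.306196 = 0.693804 ≈ 0.6938

0.6938


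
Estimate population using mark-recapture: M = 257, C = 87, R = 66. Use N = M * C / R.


N = M * C / R = 257 * 87 / 66 = 22359 / 66 = 338.77 ≈ 339

339 individuals


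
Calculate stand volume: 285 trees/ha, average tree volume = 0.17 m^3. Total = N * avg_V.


V_stand = 285 * 0.17 = 48.45 ≈ 48.5 m^3/ha

48.5 m^3/ha


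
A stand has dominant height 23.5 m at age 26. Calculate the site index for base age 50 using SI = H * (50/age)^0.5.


50/26 = 1.92308
(1.92308)^0.5 = 1.38675
SI = 23.5 * 1.38675 = 32.5886 ≈ 32.6 m

32.6 m


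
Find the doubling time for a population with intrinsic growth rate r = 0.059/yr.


td = ln(2) / 0.059 = 0.693147 / 0.059 = 11.7483 ≈ 11.7 years

11.7 years


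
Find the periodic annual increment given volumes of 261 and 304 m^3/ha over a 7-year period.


PAI = (V2 - V1) / period = (304 - 261) / 7 = 43 / 7 = 6.1429 ≈ 6.14 m^3/ha/yr

6.14 m^3/ha/yr


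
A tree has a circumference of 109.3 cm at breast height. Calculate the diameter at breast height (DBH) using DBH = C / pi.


DBH = C / pi = 109.3 / 3.141593 = 34.7913 ≈ 34.79 cm

34.79 cm


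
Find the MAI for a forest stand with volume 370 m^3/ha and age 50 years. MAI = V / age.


MAI = 370 / 50 = 7.40 m^3/ha/yr

7.40 m^3/ha/yr


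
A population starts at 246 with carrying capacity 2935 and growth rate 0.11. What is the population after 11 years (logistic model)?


(K - N0)/N0 = (2935 - 246)/246 = 2689/246 = 10.9309
r*t = 0.11 * 11 = 1.21; exp(-1.21) = 0.298197
10.9309 * 0.298197 = 3.25956
1 + 3.25956 = 4.25956
N = 2935 / 4.25956 = 689.038 ≈ 689

689


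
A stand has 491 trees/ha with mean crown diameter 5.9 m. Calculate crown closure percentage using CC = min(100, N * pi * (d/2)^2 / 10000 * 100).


(d/2)^2 = (5.9/2)^2 = 2.95^2 = 8.7025
Crown area = 3.141593 * 8.7025 = 27.3397 m^2
N * area / 10000 * 100 = 491 * 27.3397 / 10000 * 100 = 134.238
CC = min(100, 134.238) = 100%

100%


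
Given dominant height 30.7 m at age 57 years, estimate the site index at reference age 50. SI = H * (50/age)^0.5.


50/57 = 0.877193
(0.877193)^0.5 = 0.936586
SI = 30.7 * 0.936586 = 28.7532 ≈ 28.8 m

28.8 m


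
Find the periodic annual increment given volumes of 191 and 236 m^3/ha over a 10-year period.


PAI = (V2 - V1) / period = (236 - 191) / 10 = 45 / 10 = 4.50 m^3/ha/yr

4.50 m^3/ha/yr


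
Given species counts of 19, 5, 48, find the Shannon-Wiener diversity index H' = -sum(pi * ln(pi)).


Total N = 19 + 5 + 48 = 72
Per-species terms:
  p = 19/72 = 0.263889; ln(p) = -1.332227; p*ln(p) = 0.263889 * (-1.332227) = -0.351560
  p = 5/72 = 0.069444; ln(p) = -2.667235; p*ln(p) = 0.069444 * (-2.667235) = -0.185223
  p = 48/72 = 0.666667; ln(p) = -0.405465; p*ln(p) = 0.666667 * (-0.405465) = -0.270310
sum(p*ln(p)) = (-0.351560) + (-0.185223) + (-0.270310) = -0.807093
H' = -(-0.807093) = 0.807093 ≈ 0.8071

0.8071


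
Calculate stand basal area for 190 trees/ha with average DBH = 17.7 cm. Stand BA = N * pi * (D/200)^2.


(D/200)^2 = (17.7/200)^2 = 0.0885^2 = 0.00783225
Individual BA = 3.141593 * 0.00783225 = 0.0246057 m^2
Stand BA = 190 * 0.0246057 = 4.67508 ≈ 4.68 m^2/ha

4.68 m^2/ha


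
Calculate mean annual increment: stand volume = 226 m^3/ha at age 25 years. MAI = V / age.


MAI = 226 / 25 = 9.04 m^3/ha/yr

9.04 m^3/ha/yr


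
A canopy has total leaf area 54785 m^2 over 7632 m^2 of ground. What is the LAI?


LAI = 54785 / 7632 = 7.1783 ≈ 7.18

7.18


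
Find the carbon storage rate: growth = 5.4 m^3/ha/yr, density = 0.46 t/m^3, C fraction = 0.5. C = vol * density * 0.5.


C = 5.4 * 0.46 * 0.5 = 1.242 ≈ 1.24 t C/ha/yr

1.24 t C/ha/yr


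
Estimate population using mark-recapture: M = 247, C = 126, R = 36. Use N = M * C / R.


N = M * C / R = 247 * 126 / 36 = 31122 / 36 = 864.50 ≈ 865

865 individuals


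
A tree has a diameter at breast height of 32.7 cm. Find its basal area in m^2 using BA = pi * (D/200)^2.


D/200 = 32.7/200 = 0.1635 m
(D/200)^2 = 0.1635^2 = 0.02673225
BA = 3.141593 * 0.02673225 = 0.0839818 ≈ 0.0840 m^2

0.0840 m^2


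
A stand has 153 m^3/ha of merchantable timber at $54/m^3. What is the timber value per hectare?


Value = 153 * 54 = $8262/ha

$8262/ha


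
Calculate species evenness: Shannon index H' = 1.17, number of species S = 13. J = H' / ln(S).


ln(13) = 2.56495
J = H' / ln(S) = 1.17 / 2.56495 = 0.456149 ≈ 0.4561

0.4561


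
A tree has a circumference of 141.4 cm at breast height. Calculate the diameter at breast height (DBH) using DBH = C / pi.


DBH = C / pi = 141.4 / 3.141593 = 45.0090 ≈ 45.01 cm

45.01 cm


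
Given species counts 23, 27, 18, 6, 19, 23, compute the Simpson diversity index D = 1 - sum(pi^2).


Total N = 23 + 27 + 18 + 6 + 19 + 23 = 116
Per-species terms:
  p = 23/116 = 0.198276; p^2 = 0.198276^2 = 0.039313
  p = 27/116 = 0.232759; p^2 = 0.232759^2 = 0.054177
  p = 18/116 = 0.155172; p^2 = 0.155172^2 = 0.024078
  p = 6/116 = 0.051724; p^2 = 0.051724^2 = 0.002675
  p = 19/116 = 0.163793; p^2 = 0.163793^2 = 0.026828
  p = 23/116 = 0.198276; p^2 = 0.198276^2 = 0.039313
sum(p^2) = 0.039313 + 0.054177 + 0.024078 + 0.002675 + 0.026828 + 0.039313 = 0.186384
D = 1 - 0.186384 = 0.813616 ≈ 0.8136

0.8136


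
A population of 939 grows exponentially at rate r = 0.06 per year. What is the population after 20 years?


r*t = 0.06 * 20 = 1.2
exp(1.2) = 3.32012
N = 939 * 3.32012 = 3117.59 ≈ 3118

3118


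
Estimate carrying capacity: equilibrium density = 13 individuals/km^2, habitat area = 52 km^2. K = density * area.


K = 13 * 52 = 676 individuals

676 individuals


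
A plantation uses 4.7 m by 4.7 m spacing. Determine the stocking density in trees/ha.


N = 10000 / 4.7^2 = 10000 / 22.09 = 452.694 ≈ 453 trees/ha

453 trees/ha


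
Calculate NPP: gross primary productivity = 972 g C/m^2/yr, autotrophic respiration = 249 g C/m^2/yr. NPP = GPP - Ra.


NPP = GPP - Ra = 972 - 249 = 723 g C/m^2/yr

723 g C/m^2/yr


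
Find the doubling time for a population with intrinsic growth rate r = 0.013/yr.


td = ln(2) / 0.013 = 0.693147 / 0.013 = 53.3190 ≈ 53.3 years

53.3 years


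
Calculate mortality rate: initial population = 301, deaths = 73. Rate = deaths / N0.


Mortality rate = 73 / 301 = 0.242525 ≈ 0.2425

0.2425


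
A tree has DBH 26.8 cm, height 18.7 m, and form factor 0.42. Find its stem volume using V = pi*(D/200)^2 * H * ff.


(D/200)^2 = (26.8/200)^2 = 0.134^2 = 0.017956
BA = 3.141593 * 0.017956 = 0.0564104 m^2
V = 0.0564104 * 18.7 * 0.42 = 0.443047 ≈ 0.443 m^3

0.443 m^3


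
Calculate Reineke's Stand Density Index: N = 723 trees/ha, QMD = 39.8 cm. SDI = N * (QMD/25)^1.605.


QMD/25 = 39.8/25 = 1.592
(1.592)^1.605 = exp(1.605 * ln(1.592)) = exp(1.605 * 0.464991) = exp(0.746311) = 2.10920
SDI = 723 * 2.10920 = 1524.95 ≈ 1525

1525


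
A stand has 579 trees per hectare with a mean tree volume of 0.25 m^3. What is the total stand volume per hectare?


V_stand = 579 * 0.25 = 144.75 ≈ 144.8 m^3/ha

144.8 m^3/ha


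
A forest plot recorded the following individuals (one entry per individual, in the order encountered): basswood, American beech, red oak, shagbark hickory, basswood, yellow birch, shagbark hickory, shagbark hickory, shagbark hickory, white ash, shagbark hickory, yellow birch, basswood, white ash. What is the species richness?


Total individuals logged = 14
Distinct species (count of individuals): basswood (3), American beech (1), red oak (1), shagbark hickory (5), yellow birch (2), white ash (2)
Species richness = number of distinct species = 6

6


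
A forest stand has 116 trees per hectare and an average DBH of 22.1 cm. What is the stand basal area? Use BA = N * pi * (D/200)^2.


(D/200)^2 = (22.1/200)^2 = 0.1105^2 = 0.01221025
Individual BA = 3.141593 * 0.01221025 = 0.0383596 m^2
Stand BA = 116 * 0.0383596 = 4.44971 ≈ 4.45 m^2/ha

4.45 m^2/ha


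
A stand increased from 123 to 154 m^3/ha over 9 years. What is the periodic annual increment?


PAI = (V2 - V1) / period = (154 - 123) / 9 = 31 / 9 = 3.4444 ≈ 3.44 m^3/ha/yr

3.44 m^3/ha/yr


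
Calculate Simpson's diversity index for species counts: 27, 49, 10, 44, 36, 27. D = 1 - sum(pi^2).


Total N = 27 + 49 + 10 + 44 + 36 + 27 = 193
Per-species terms:
  p = 27/193 = 0.139896; p^2 = 0.139896^2 = 0.019571
  p = 49/193 = 0.253886; p^2 = 0.253886^2 = 0.064458
  p = 10/193 = 0.051813; p^2 = 0.051813^2 = 0.002685
  p = 44/193 = 0.227979; p^2 = 0.227979^2 = 0.051974
  p = 36/193 = 0.186528; p^2 = 0.186528^2 = 0.034793
  p = 27/193 = 0.139896; p^2 = 0.139896^2 = 0.019571
sum(p^2) = 0.019571 + 0.064458 + 0.002685 + 0.051974 + 0.034793 + 0.019571 = 0.193052
D = 1 - 0.193052 = 0.806948 ≈ 0.8069

0.8069


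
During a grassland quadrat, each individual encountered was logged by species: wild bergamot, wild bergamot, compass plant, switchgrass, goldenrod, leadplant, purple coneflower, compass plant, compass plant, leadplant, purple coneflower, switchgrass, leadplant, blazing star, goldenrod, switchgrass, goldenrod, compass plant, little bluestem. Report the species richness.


Total individuals logged = 19
Distinct species (count of individuals): wild bergamot (2), compass plant (4), switchgrass (3), goldenrod (3), leadplant (3), purple coneflower (2), blazing star (1), little bluestem (1)
Species richness = number of distinct species = 8

8


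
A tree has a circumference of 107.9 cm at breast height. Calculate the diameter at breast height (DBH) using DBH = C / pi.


DBH = C / pi = 107.9 / 3.141593 = 34.3456 ≈ 34.35 cm

34.35 cm


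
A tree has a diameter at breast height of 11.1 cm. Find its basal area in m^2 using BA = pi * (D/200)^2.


D/200 = 11.1/200 = 0.0555 m
(D/200)^2 = 0.0555^2 = 0.00308025
BA = 3.141593 * 0.00308025 = 0.00967689 ≈ 0.0097 m^2

0.0097 m^2


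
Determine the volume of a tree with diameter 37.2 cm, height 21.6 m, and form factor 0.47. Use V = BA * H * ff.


(D/200)^2 = (37.2/200)^2 = 0.186^2 = 0.034596
BA = 3.141593 * 0.034596 = 0.108687 m^2
V = 0.108687 * 21.6 * 0.47 = 1.10339 ≈ 1.103 m^3

1.103 m^3


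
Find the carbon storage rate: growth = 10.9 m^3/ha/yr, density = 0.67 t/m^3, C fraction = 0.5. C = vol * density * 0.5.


C = 10.9 * 0.67 * 0.5 = 3.6515 ≈ 3.65 t C/ha/yr

3.65 t C/ha/yr


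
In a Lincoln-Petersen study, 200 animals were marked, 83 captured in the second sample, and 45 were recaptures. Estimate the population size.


N = M * C / R = 200 * 83 / 45 = 16600 / 45 = 368.89 ≈ 369

369 individuals


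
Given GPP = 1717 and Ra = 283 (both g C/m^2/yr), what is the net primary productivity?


NPP = GPP - Ra = 1717 - 283 = 1434 g C/m^2/yr

1434 g C/m^2/yr


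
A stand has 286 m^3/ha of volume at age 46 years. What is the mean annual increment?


MAI = 286 / 46 = 6.2174 ≈ 6.22 m^3/ha/yr

6.22 m^3/ha/yr


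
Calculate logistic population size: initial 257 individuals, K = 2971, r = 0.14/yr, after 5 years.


(K - N0)/N0 = (2971 - 257)/257 = 2714/257 = 10.5603
r*t = 0.14 * 5 = 0.7; exp(-0.7) = 0.496585
10.5603 * 0.496585 = 5.24409
1 + 5.24409 = 6.24409
N = 2971 / 6.24409 = 475.810 ≈ 476

476


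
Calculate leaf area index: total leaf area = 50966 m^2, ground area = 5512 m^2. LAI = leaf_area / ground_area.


LAI = 50966 / 5512 = 9.2464 ≈ 9.25

9.25


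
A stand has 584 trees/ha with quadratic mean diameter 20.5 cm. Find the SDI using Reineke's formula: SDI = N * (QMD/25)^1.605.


QMD/25 = 20.5/25 = 0.82
(0.82)^1.605 = exp(1.605 * ln(0.82)) = exp(1.605 * (-0.198451)) = exp(-0.318514) = 0.727229
SDI = 584 * 0.727229 = 424.702 ≈ 425

425


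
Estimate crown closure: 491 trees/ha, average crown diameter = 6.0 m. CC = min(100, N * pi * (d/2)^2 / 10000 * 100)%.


(d/2)^2 = (6.0/2)^2 = 3^2 = 9
Crown area = 3.141593 * 9 = 28.2743 m^2
N * area / 10000 * 100 = 491 * 28.2743 / 10000 * 100 = 138.827
CC = min(100, 138.827) = 100%

100%


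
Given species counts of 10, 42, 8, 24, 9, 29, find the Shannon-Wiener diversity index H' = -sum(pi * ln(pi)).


Total N = 10 + 42 + 8 + 24 + 9 + 29 = 122
Per-species terms:
  p = 10/122 = 0.081967; ln(p) = -2.501439; p*ln(p) = 0.081967 * (-2.501439) = -0.205035
  p = 42/122 = 0.344262; ln(p) = -1.066352; p*ln(p) = 0.344262 * (-1.066352) = -0.367104
  p = 8/122 = 0.065574; ln(p) = -2.724576; p*ln(p) = 0.065574 * (-2.724576) = -0.178661
  p = 24/122 = 0.196721; ln(p) = -1.625969; p*ln(p) = 0.196721 * (-1.625969) = -0.319862
  p = 9/122 = 0.073770; ln(p) = -2.606803; p*ln(p) = 0.073770 * (-2.606803) = -0.192304
  p = 29/122 = 0.237705; ln(p) = -1.436725; p*ln(p) = 0.237705 * (-1.436725) = -0.341517
sum(p*ln(p)) = (-0.205035) + (-0.367104) + (-0.178661) + (-0.319862) + (-0.192304) + (-0.341517) = -1.604483
H' = -(-1.604483) = 1.604483 ≈ 1.6045

1.6045


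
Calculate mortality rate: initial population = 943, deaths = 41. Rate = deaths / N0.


Mortality rate = 41 / 943 = 0.043478 ≈ 0.0435

0.0435


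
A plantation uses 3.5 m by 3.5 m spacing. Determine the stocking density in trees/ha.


N = 10000 / 3.5^2 = 10000 / 12.25 = 816.327 ≈ 816 trees/ha

816 trees/ha


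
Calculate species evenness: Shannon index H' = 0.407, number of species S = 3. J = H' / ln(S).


ln(3) = 1.09861
J = H' / ln(S) = 0.407 / 1.09861 = 0.370468 ≈ 0.3705

0.3705


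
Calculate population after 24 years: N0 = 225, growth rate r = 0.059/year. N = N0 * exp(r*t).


r*t = 0.059 * 24 = 1.416
exp(1.416) = 4.12061
N = 225 * 4.12061 = 927.137 ≈ 927

927


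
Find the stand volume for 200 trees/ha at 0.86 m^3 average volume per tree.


V_stand = 200 * 0.86 = 172.0 m^3/ha

172.0 m^3/ha


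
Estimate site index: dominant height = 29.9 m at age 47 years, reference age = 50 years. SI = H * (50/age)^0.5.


50/47 = 1.06383
(1.06383)^0.5 = 1.03142
SI = 29.9 * 1.03142 = 30.8395 ≈ 30.8 m

30.8 m


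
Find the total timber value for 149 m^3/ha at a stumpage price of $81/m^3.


Value = 149 * 81 = $12069/ha

$12069/ha


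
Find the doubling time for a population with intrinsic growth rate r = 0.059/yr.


td = ln(2) / 0.059 = 0.693147 / 0.059 = 11.7483 ≈ 11.7 years

11.7 years


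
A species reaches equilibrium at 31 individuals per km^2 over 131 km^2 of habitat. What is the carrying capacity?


K = 31 * 131 = 4061 individuals

4061 individuals


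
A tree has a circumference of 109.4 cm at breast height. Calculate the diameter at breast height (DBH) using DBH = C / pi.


DBH = C / pi = 109.4 / 3.141593 = 34.8231 ≈ 34.82 cm

34.82 cm


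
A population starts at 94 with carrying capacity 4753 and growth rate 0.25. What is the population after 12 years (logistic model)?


(K - N0)/N0 = (4753 - 94)/94 = 4659/94 = 49.5638
r*t = 0.25 * 12 = 3; exp(-3) = 0.0497871
49.5638 * 0.0497871 = 2.46764
1 + 2.46764 = 3.46764
N = 4753 / 3.46764 = 1370.67 ≈ 1371

1371


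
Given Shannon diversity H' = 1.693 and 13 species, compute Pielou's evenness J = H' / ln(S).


ln(13) = 2.56495
J = H' / ln(S) = 1.693 / 2.56495 = 0.660052 ≈ 0.6601

0.6601


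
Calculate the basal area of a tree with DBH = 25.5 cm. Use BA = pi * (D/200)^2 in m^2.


D/200 = 25.5/200 = 0.1275 m
(D/200)^2 = 0.1275^2 = 0.01625625
BA = 3.141593 * 0.01625625 = 0.0510705 ≈ 0.0511 m^2

0.0511 m^2


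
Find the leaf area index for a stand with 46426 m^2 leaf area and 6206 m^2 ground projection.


LAI = 46426 / 6206 = 7.4808 ≈ 7.48

7.48


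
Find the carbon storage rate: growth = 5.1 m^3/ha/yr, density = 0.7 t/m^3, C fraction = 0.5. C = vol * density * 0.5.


C = 5.1 * 0.7 * 0.5 = 1.785 ≈ 1.79 t C/ha/yr

1.79 t C/ha/yr


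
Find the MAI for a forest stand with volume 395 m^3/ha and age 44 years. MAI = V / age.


MAI = 395 / 44 = 8.9773 ≈ 8.98 m^3/ha/yr

8.98 m^3/ha/yr


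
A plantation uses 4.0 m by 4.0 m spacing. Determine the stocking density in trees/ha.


N = 10000 / 4.0^2 = 10000 / 16 = 625.000 ≈ 625 trees/ha

625 trees/ha


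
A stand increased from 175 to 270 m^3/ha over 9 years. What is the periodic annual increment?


PAI = (V2 - V1) / period = (270 - 175) / 9 = 95 / 9 = 10.5556 ≈ 10.56 m^3/ha/yr

10.56 m^3/ha/yr


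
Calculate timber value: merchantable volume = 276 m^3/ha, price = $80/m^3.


Value = 276 * 80 = $22080/ha

$22080/ha


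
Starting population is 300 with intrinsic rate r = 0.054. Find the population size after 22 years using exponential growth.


r*t = 0.054 * 22 = 1.188
exp(1.188) = 3.28051
N = 300 * 3.28051 = 984.153 ≈ 984

984


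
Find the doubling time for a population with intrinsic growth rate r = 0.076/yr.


td = ln(2) / 0.076 = 0.693147 / 0.076 = 9.12036 ≈ 9.1 years

9.1 years


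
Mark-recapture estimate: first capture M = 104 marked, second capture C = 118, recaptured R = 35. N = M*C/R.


N = M * C / R = 104 * 118 / 35 = 12272 / 35 = 350.63 ≈ 351

351 individuals


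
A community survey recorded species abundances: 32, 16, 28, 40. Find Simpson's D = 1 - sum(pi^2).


Total N = 32 + 16 + 28 + 40 = 116
Per-species terms:
  p = 32/116 = 0.275862; p^2 = 0.275862^2 = 0.076100
  p = 16/116 = 0.137931; p^2 = 0.137931^2 = 0.019025
  p = 28/116 = 0.241379; p^2 = 0.241379^2 = 0.058264
  p = 40/116 = 0.344828; p^2 = 0.344828^2 = 0.118906
sum(p^2) = 0.076100 + 0.019025 + 0.058264 + 0.118906 = 0.272295
D = 1 - 0.272295 = 0.727705 ≈ 0.7277

0.7277


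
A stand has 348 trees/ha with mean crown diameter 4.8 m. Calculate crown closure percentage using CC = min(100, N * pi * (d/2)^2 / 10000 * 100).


(d/2)^2 = (4.8/2)^2 = 2.4^2 = 5.76
Crown area = 3.141593 * 5.76 = 18.0956 m^2
N * area / 10000 * 100 = 348 * 18.0956 / 10000 * 100 = 62.9727
CC = min(100, 62.9727) = 62.9727 ≈ 63.0%

63.0%


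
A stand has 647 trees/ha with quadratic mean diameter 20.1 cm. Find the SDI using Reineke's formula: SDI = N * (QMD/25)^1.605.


QMD/25 = 20.1/25 = 0.804
(0.804)^1.605 = exp(1.605 * ln(0.804)) = exp(1.605 * (-0.218156)) = exp(-0.350140) = 0.704589
SDI = 647 * 0.704589 = 455.869 ≈ 456

456


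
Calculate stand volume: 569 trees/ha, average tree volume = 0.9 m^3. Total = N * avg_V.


V_stand = 569 * 0.9 = 512.1 m^3/ha

512.1 m^3/ha


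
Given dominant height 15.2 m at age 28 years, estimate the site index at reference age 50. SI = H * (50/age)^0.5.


50/28 = 1.78571
(1.78571)^0.5 = 1.33630
SI = 15.2 * 1.33630 = 20.3118 ≈ 20.3 m

20.3 m


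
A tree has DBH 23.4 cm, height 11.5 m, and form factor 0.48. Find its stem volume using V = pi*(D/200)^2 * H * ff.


(D/200)^2 = (23.4/200)^2 = 0.117^2 = 0.013689
BA = 3.141593 * 0.013689 = 0.0430053 m^2
V = 0.0430053 * 11.5 * 0.48 = 0.237389 ≈ 0.237 m^3

0.237 m^3


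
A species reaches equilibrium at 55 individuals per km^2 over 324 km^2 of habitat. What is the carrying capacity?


K = 55 * 324 = 17820 individuals

17820 individuals


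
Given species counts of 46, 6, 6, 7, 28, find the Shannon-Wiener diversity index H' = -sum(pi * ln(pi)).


Total N = 46 + 6 + 6 + 7 + 28 = 93
Per-species terms:
  p = 46/93 = 0.494624; ln(p) = -0.703957; p*ln(p) = 0.494624 * (-0.703957) = -0.348194
  p = 6/93 = 0.064516; ln(p) = -2.740842; p*ln(p) = 0.064516 * (-2.740842) = -0.176828
  p = 6/93 = 0.064516; ln(p) = -2.740842; p*ln(p) = 0.064516 * (-2.740842) = -0.176828
  p = 7/93 = 0.075269; ln(p) = -2.586687; p*ln(p) = 0.075269 * (-2.586687) = -0.194697
  p = 28/93 = 0.301075; ln(p) = -1.200396; p*ln(p) = 0.301075 * (-1.200396) = -0.361409
sum(p*ln(p)) = (-0.348194) + (-0.176828) + (-0.176828) + (-0.194697) + (-0.361409) = -1.257956
H' = -(-1.257956) = 1.257956 ≈ 1.2580

1.2580


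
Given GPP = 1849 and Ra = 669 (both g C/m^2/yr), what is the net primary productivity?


NPP = GPP - Ra = 1849 - 669 = 1180 g C/m^2/yr

1180 g C/m^2/yr


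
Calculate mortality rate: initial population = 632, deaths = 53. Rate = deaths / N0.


Mortality rate = 53 / 632 = 0.083861 ≈ 0.0839

0.0839


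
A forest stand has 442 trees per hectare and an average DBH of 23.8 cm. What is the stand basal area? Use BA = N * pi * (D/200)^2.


(D/200)^2 = (23.8/200)^2 = 0.119^2 = 0.014161
Individual BA = 3.141593 * 0.014161 = 0.0444881 m^2
Stand BA = 442 * 0.0444881 = 19.6637 ≈ 19.66 m^2/ha

19.66 m^2/ha


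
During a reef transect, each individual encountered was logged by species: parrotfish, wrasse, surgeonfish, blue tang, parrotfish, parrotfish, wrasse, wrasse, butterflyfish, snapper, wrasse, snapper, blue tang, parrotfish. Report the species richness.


Total individuals logged = 14
Distinct species (count of individuals): parrotfish (4), wrasse (4), surgeonfish (1), blue tang (2), butterflyfish (1), snapper (2)
Species richness = number of distinct species = 6

6


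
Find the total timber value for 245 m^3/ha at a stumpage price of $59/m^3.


Value = 245 * 59 = $14455/ha

$14455/ha


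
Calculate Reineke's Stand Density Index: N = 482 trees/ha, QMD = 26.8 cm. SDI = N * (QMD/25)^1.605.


QMD/25 = 26.8/25 = 1.072
(1.072)^1.605 = exp(1.605 * ln(1.072)) = exp(1.605 * 0.0695261) = exp(0.111589) = 1.11805
SDI = 482 * 1.11805 = 538.900 ≈ 539

539


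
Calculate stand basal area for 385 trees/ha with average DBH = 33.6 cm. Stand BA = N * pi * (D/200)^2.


(D/200)^2 = (33.6/200)^2 = 0.168^2 = 0.028224
Individual BA = 3.141593 * 0.028224 = 0.0886683 m^2
Stand BA = 385 * 0.0886683 = 34.1373 ≈ 34.14 m^2/ha

34.14 m^2/ha


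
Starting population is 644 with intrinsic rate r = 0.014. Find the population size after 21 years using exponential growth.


r*t = 0.014 * 21 = 0.294
exp(0.294) = 1.34178
N = 644 * 1.34178 = 864.106 ≈ 864

864


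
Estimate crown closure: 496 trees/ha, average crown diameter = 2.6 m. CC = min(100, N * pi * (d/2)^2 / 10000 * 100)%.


(d/2)^2 = (2.6/2)^2 = 1.3^2 = 1.69
Crown area = 3.141593 * 1.69 = 5.30929 m^2
N * area / 10000 * 100 = 496 * 5.30929 / 10000 * 100 = 26.3341
CC = min(100, 26.3341) = 26.3341 ≈ 26.3%

26.3%


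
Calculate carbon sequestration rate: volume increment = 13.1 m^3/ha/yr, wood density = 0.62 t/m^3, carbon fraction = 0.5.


C = 13.1 * 0.62 * 0.5 = 4.061 ≈ 4.06 t C/ha/yr

4.06 t C/ha/yr


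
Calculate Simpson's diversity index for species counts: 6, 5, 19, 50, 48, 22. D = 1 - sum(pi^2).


Total N = 6 + 5 + 19 + 50 + 48 + 22 = 150
Per-species terms:
  p = 6/150 = 0.040000; p^2 = 0.040000^2 = 0.001600
  p = 5/150 = 0.033333; p^2 = 0.033333^2 = 0.001111
  p = 19/150 = 0.126667; p^2 = 0.126667^2 = 0.016045
  p = 50/150 = 0.333333; p^2 = 0.333333^2 = 0.111111
  p = 48/150 = 0.320000; p^2 = 0.320000^2 = 0.102400
  p = 22/150 = 0.146667; p^2 = 0.146667^2 = 0.021511
sum(p^2) = 0.001600 + 0.001111 + 0.016045 + 0.111111 + 0.102400 + 0.021511 = 0.253778
D = 1 - 0.253778 = 0.746222 ≈ 0.7462

0.7462


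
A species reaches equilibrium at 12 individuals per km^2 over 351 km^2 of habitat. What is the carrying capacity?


K = 12 * 351 = 4212 individuals

4212 individuals


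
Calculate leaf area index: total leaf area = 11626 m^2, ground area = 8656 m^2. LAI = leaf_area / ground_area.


LAI = 11626 / 8656 = 1.3431 ≈ 1.34

1.34


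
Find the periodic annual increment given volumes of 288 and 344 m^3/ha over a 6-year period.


PAI = (V2 - V1) / period = (344 - 288) / 6 = 56 / 6 = 9.3333 ≈ 9.33 m^3/ha/yr

9.33 m^3/ha/yr


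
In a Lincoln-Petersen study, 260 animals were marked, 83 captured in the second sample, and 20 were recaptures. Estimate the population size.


N = M * C / R = 260 * 83 / 20 = 21580 / 20 = 1079

1079 individuals


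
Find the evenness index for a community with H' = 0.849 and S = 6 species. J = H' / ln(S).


ln(6) = 1.79176
J = H' / ln(S) = 0.849 / 1.79176 = 0.473836 ≈ 0.4738

0.4738


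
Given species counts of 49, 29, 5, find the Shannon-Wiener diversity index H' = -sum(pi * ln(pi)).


Total N = 49 + 29 + 5 = 83
Per-species terms:
  p = 49/83 = 0.590361; ln(p) = -0.527021; p*ln(p) = 0.590361 * (-0.527021) = -0.311133
  p = 29/83 = 0.349398; ln(p) = -1.051544; p*ln(p) = 0.349398 * (-1.051544) = -0.367407
  p = 5/83 = 0.060241; ln(p) = -2.809402; p*ln(p) = 0.060241 * (-2.809402) = -0.169241
sum(p*ln(p)) = (-0.311133) + (-0.367407) + (-0.169241) = -0.847781
H' = -(-0.847781) = 0.847781 ≈ 0.8478

0.8478


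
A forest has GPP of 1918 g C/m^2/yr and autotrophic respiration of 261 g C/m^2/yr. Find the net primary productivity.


NPP = GPP - Ra = 1918 - 261 = 1657 g C/m^2/yr

1657 g C/m^2/yr


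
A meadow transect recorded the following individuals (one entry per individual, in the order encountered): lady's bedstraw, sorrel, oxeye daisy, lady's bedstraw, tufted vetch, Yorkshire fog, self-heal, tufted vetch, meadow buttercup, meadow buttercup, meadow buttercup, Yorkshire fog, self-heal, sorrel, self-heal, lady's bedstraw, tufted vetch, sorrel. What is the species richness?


Total individuals logged = 18
Distinct species (count of individuals): lady's bedstraw (3), sorrel (3), oxeye daisy (1), tufted vetch (3), Yorkshire fog (2), self-heal (3), meadow buttercup (3)
Species richness = number of distinct species = 7

7


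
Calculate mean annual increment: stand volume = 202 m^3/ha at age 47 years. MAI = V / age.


MAI = 202 / 47 = 4.2979 ≈ 4.30 m^3/ha/yr

4.30 m^3/ha/yr


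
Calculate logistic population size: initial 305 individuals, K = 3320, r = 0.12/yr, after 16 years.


(K - N0)/N0 = (3320 - 305)/305 = 3015/305 = 9.88525
r*t = 0.12 * 16 = 1.92; exp(-1.92) = 0.146607
9.88525 * 0.146607 = 1.44925
1 + 1.44925 = 2.44925
N = 3320 / 2.44925 = 1355.52 ≈ 1356

1356


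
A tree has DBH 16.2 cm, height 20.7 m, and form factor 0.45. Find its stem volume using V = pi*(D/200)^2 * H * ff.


(D/200)^2 = (16.2/200)^2 = 0.081^2 = 0.006561
BA = 3.141593 * 0.006561 = 0.0206120 m^2
V = 0.0206120 * 20.7 * 0.45 = 0.192001 ≈ 0.192 m^3

0.192 m^3


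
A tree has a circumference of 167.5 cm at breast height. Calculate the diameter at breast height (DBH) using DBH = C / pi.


DBH = C / pi = 167.5 / 3.141593 = 53.3169 ≈ 53.32 cm

53.32 cm


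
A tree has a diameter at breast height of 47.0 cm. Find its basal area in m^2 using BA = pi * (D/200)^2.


D/200 = 47.0/200 = 0.235 m
(D/200)^2 = 0.235^2 = 0.055225
BA = 3.141593 * 0.055225 = 0.173494 ≈ 0.1735 m^2

0.1735 m^2


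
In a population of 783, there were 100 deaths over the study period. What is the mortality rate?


Mortality rate = 100 / 783 = 0.127714 ≈ 0.1277

0.1277


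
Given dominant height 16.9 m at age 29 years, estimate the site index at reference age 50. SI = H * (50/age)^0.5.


50/29 = 1.72414
(1.72414)^0.5 = 1.31307
SI = 16.9 * 1.31307 = 22.1909 ≈ 22.2 m

22.2 m


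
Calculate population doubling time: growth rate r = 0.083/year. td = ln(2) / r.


td = ln(2) / 0.083 = 0.693147 / 0.083 = 8.35117 ≈ 8.4 years

8.4 years


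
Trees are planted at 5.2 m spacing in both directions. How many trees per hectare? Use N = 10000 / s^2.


N = 10000 / 5.2^2 = 10000 / 27.04 = 369.822 ≈ 370 trees/ha

370 trees/ha


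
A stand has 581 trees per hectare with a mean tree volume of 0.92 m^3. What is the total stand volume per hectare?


V_stand = 581 * 0.92 = 534.52 ≈ 534.5 m^3/ha

534.5 m^3/ha


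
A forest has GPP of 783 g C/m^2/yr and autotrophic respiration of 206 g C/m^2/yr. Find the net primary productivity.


NPP = GPP - Ra = 783 - 206 = 577 g C/m^2/yr

577 g C/m^2/yr


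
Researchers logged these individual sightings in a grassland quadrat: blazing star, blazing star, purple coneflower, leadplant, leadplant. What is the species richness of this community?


Total individuals logged = 5
Distinct species (count of individuals): blazing star (2), purple coneflower (1), leadplant (2)
Species richness = number of distinct species = 3

3


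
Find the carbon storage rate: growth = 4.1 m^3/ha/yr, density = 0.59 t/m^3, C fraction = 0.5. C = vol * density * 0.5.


C = 4.1 * 0.59 * 0.5 = 1.2095 ≈ 1.21 t C/ha/yr

1.21 t C/ha/yr


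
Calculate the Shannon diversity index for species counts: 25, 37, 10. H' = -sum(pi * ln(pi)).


Total N = 25 + 37 + 10 = 72
Per-species terms:
  p = 25/72 = 0.347222; ln(p) = -1.057791; p*ln(p) = 0.347222 * (-1.057791) = -0.367288
  p = 37/72 = 0.513889; ln(p) = -0.665748; p*ln(p) = 0.513889 * (-0.665748) = -0.342121
  p = 10/72 = 0.138889; ln(p) = -1.974080; p*ln(p) = 0.138889 * (-1.974080) = -0.274178
sum(p*ln(p)) = (-0.367288) + (-0.342121) + (-0.274178) = -0.983587
H' = -(-0.983587) = 0.983587 ≈ 0.9836

0.9836


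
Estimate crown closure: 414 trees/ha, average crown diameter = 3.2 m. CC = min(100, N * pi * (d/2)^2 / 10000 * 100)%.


(d/2)^2 = (3.2/2)^2 = 1.6^2 = 2.56
Crown area = 3.141593 * 2.56 = 8.04248 m^2
N * area / 10000 * 100 = 414 * 8.04248 / 10000 * 100 = 33.2959
CC = min(100, 33.2959) = 33.2959 ≈ 33.3%

33.3%


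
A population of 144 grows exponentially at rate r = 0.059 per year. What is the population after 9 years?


r*t = 0.059 * 9 = 0.531
exp(0.531) = 1.70063
N = 144 * 1.70063 = 244.891 ≈ 245

245


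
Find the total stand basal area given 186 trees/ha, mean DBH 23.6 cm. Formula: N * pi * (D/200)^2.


(D/200)^2 = (23.6/200)^2 = 0.118^2 = 0.013924
Individual BA = 3.141593 * 0.013924 = 0.0437435 m^2
Stand BA = 186 * 0.0437435 = 8.13629 ≈ 8.14 m^2/ha

8.14 m^2/ha


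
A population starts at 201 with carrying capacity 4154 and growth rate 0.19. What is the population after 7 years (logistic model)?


(K - N0)/N0 = (4154 - 201)/201 = 3953/201 = 19.6667
r*t = 0.19 * 7 = 1.33; exp(-1.33) = 0.264477
19.6667 * 0.264477 = 5.20139
1 + 5.20139 = 6.20139
N = 4154 / 6.20139 = 669.850 ≈ 670

670


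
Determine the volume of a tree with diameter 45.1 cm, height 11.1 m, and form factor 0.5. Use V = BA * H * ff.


(D/200)^2 = (45.1/200)^2 = 0.2255^2 = 0.05085025
BA = 3.141593 * 0.05085025 = 0.159751 m^2
V = 0.159751 * 11.1 * 0.5 = 0.886618 ≈ 0.887 m^3

0.887 m^3


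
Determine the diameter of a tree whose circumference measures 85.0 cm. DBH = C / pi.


DBH = C / pi = 85.0 / 3.141593 = 27.0563 ≈ 27.06 cm

27.06 cm


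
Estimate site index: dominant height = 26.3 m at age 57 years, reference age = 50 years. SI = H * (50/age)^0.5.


50/57 = 0.877193
(0.877193)^0.5 = 0.936586
SI = 26.3 * 0.936586 = 24.6322 ≈ 24.6 m

24.6 m


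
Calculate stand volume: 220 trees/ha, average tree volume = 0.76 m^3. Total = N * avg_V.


V_stand = 220 * 0.76 = 167.2 m^3/ha

167.2 m^3/ha


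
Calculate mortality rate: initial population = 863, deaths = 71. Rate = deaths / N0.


Mortality rate = 71 / 863 = 0.082271 ≈ 0.0823

0.0823


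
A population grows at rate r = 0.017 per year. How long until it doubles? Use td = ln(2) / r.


td = ln(2) / 0.017 = 0.693147 / 0.017 = 40.7734 ≈ 40.8 years

40.8 years


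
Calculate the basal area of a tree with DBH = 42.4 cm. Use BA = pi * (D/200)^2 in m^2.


D/200 = 42.4/200 = 0.212 m
(D/200)^2 = 0.212^2 = 0.044944
BA = 3.141593 * 0.044944 = 0.141196 ≈ 0.1412 m^2

0.1412 m^2


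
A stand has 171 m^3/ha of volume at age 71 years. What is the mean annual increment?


MAI = 171 / 71 = 2.4085 ≈ 2.41 m^3/ha/yr

2.41 m^3/ha/yr


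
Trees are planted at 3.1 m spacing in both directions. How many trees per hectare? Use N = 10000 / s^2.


N = 10000 / 3.1^2 = 10000 / 9.61 = 1040.58 ≈ 1041 trees/ha

1041 trees/ha


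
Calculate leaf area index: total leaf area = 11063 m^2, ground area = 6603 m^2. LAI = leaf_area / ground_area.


LAI = 11063 / 6603 = 1.6755 ≈ 1.68

1.68


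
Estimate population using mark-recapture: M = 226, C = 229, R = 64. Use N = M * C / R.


N = M * C / R = 226 * 229 / 64 = 51754 / 64 = 808.66 ≈ 809

809 individuals


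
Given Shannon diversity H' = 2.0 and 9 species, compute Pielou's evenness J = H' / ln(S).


ln(9) = 2.19722
J = H' / ln(S) = 2.0 / 2.19722 = 0.910241 ≈ 0.9102

0.9102


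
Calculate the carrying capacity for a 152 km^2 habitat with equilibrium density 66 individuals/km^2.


K = 66 * 152 = 10032 individuals

10032 individuals


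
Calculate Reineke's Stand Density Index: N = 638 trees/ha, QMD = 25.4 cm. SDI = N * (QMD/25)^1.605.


QMD/25 = 25.4/25 = 1.016
(1.016)^1.605 = exp(1.605 * ln(1.016)) = exp(1.605 * 0.0158733) = exp(0.0254766) = 1.02580
SDI = 638 * 1.02580 = 654.460 ≈ 654

654


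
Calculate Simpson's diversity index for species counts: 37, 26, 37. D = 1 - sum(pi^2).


Total N = 37 + 26 + 37 = 100
Per-species terms:
  p = 37/100 = 0.370000; p^2 = 0.370000^2 = 0.136900
  p = 26/100 = 0.260000; p^2 = 0.260000^2 = 0.067600
  p = 37/100 = 0.370000; p^2 = 0.370000^2 = 0.136900
sum(p^2) = 0.136900 + 0.067600 + 0.136900 = 0.341400
D = 1 - 0.341400 = 0.658600 ≈ 0.6586

0.6586


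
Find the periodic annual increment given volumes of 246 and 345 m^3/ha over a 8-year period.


PAI = (V2 - V1) / period = (345 - 246) / 8 = 99 / 8 = 12.3750 ≈ 12.38 m^3/ha/yr

12.38 m^3/ha/yr


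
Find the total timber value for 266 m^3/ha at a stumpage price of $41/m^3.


Value = 266 * 41 = $10906/ha

$10906/ha


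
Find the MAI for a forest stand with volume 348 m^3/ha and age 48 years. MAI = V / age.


MAI = 348 / 48 = 7.25 m^3/ha/yr

7.25 m^3/ha/yr


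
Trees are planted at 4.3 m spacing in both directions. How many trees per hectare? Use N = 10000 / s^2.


N = 10000 / 4.3^2 = 10000 / 18.49 = 540.833 ≈ 541 trees/ha

541 trees/ha


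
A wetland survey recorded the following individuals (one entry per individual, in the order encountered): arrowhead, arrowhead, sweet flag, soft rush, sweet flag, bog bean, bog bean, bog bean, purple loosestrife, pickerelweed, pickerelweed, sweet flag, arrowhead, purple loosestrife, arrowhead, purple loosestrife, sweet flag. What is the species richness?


Total individuals logged = 17
Distinct species (count of individuals): arrowhead (4), sweet flag (4), soft rush (1), bog bean (3), purple loosestrife (3), pickerelweed (2)
Species richness = number of distinct species = 6

6


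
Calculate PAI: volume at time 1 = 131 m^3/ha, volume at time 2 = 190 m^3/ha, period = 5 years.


PAI = (V2 - V1) / period = (190 - 131) / 5 = 59 / 5 = 11.80 m^3/ha/yr

11.80 m^3/ha/yr


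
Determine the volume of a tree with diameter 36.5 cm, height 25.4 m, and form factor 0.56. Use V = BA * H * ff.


(D/200)^2 = (36.5/200)^2 = 0.1825^2 = 0.03330625
BA = 3.141593 * 0.03330625 = 0.104635 m^2
V = 0.104635 * 25.4 * 0.56 = 1.48833 ≈ 1.488 m^3

1.488 m^3


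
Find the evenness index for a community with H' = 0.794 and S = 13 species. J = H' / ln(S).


ln(13) = 2.56495
J = H' / ln(S) = 0.794 / 2.56495 = 0.309558 ≈ 0.3096

0.3096


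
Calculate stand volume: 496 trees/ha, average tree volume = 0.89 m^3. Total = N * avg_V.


V_stand = 496 * 0.89 = 441.44 ≈ 441.4 m^3/ha

441.4 m^3/ha


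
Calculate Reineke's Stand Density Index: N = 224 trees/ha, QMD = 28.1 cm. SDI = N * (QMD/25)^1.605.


QMD/25 = 28.1/25 = 1.124
(1.124)^1.605 = exp(1.605 * ln(1.124)) = exp(1.605 * 0.116894) = exp(0.187615) = 1.20637
SDI = 224 * 1.20637 = 270.227 ≈ 270

270


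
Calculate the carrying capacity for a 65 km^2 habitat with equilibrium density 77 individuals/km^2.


K = 77 * 65 = 5005 individuals

5005 individuals


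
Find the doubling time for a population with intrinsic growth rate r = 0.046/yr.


td = ln(2) / 0.046 = 0.693147 / 0.046 = 15.0684 ≈ 15.1 years

15.1 years
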